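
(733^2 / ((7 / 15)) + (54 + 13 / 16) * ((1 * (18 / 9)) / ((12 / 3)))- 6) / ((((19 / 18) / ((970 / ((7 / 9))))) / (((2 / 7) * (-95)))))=-36923249222.94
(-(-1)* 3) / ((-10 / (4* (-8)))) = 48 / 5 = 9.60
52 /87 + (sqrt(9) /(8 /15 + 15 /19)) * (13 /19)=187 /87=2.15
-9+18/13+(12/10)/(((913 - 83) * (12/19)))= -821453/107900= -7.61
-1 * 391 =-391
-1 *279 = -279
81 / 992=0.08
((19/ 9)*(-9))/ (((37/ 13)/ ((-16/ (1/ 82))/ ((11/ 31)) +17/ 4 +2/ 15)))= 602044469/ 24420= 24653.75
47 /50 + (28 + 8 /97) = 140759 /4850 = 29.02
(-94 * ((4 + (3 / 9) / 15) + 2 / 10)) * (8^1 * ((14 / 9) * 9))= -400064 / 9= -44451.56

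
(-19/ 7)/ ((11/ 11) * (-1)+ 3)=-19/ 14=-1.36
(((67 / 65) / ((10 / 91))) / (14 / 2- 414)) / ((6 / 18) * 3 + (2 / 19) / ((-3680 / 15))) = -1639624 / 71113075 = -0.02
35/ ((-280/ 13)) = -13/ 8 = -1.62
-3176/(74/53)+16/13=-1093540/481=-2273.47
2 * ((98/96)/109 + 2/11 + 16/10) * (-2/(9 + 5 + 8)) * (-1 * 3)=515431/527560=0.98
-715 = -715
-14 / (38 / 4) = -28 / 19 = -1.47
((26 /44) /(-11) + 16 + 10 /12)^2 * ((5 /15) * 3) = 37100281 /131769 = 281.56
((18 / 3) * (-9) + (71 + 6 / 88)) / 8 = 2.13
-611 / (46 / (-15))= 9165 / 46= 199.24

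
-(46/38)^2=-529/361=-1.47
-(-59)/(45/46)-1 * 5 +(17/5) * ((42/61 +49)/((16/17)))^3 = 500359.38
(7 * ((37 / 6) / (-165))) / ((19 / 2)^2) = -518 / 178695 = -0.00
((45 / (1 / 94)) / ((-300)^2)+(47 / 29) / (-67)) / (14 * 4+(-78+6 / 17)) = -32759 / 31088000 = -0.00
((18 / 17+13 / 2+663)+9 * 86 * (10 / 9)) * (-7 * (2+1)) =-1092819 / 34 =-32141.74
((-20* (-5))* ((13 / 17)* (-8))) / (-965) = 2080 / 3281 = 0.63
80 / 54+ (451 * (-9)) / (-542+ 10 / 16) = 1049984 / 116937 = 8.98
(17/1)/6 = 17/6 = 2.83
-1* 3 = -3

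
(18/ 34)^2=81/ 289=0.28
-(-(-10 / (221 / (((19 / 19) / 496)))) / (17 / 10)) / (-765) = 5 / 71277804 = 0.00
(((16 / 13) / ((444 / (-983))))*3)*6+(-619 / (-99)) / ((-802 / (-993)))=-525834263 / 12730146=-41.31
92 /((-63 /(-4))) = 368 /63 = 5.84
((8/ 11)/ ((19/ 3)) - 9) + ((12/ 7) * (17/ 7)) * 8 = 250095/ 10241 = 24.42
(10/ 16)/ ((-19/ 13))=-65/ 152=-0.43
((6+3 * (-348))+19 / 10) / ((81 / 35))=-72527 / 162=-447.70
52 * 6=312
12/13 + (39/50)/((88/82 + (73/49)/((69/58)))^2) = 72091209390387/67544542106600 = 1.07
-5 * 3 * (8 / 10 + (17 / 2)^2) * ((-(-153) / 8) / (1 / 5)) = -3352995 / 32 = -104781.09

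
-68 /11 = -6.18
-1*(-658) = 658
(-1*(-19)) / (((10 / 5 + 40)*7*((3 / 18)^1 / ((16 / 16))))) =19 / 49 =0.39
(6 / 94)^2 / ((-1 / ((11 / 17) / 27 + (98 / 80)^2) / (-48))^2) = 1253636276281 / 57456090000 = 21.82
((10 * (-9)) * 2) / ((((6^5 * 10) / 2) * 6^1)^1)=-1 / 1296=-0.00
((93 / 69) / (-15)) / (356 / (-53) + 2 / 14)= 11501 / 841455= 0.01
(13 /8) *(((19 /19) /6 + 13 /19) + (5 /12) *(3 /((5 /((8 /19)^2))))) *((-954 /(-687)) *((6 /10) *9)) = 36071217 /3306760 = 10.91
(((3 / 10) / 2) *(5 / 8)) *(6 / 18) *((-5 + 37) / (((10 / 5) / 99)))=99 / 2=49.50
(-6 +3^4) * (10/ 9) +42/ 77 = 2768/ 33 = 83.88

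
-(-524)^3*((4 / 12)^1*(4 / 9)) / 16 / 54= 17984728 / 729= 24670.41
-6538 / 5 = -1307.60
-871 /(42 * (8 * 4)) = -871 /1344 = -0.65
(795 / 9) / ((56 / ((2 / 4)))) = 265 / 336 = 0.79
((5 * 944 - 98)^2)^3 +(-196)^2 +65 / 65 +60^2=9749439460545768065121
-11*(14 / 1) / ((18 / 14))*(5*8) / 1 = -43120 / 9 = -4791.11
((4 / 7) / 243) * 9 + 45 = 8509 / 189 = 45.02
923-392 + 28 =559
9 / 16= 0.56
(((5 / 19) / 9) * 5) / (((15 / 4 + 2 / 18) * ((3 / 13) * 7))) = 1300 / 55461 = 0.02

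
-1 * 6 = -6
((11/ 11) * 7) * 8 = 56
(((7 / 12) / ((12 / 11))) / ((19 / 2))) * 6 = 77 / 228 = 0.34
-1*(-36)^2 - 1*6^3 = -1512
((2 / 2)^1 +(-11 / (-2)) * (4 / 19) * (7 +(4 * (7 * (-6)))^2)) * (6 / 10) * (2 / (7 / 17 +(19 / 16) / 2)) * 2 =4054547328 / 51965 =78024.58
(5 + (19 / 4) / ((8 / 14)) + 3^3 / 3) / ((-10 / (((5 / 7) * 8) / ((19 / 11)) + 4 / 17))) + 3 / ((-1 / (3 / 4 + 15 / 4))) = -16269 / 760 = -21.41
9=9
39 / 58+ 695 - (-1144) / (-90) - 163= 1357099 / 2610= 519.96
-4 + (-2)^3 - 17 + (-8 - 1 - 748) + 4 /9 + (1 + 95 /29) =-781.28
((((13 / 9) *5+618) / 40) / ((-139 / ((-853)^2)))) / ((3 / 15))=-4094255843 / 10008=-409098.31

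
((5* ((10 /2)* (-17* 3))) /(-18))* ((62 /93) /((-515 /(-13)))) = 1.19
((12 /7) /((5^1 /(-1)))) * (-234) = 2808 /35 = 80.23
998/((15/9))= 2994/5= 598.80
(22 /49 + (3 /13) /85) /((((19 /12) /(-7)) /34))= -586968 /8645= -67.90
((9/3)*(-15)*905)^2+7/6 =9951153757/6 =1658525626.17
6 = 6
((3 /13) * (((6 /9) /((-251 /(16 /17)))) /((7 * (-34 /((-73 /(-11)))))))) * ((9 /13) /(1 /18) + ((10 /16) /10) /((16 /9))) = 3035997 /15103200112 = 0.00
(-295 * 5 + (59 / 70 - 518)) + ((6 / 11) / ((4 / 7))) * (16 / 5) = -1531609 / 770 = -1989.10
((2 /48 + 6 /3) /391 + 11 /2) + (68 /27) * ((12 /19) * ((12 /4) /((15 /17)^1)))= 29187257 /2674440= 10.91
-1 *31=-31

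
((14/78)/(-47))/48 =-0.00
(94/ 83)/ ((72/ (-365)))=-17155/ 2988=-5.74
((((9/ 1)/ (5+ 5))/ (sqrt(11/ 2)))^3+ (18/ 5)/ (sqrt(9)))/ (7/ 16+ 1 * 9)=2916 * sqrt(22)/ 2283875+ 96/ 755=0.13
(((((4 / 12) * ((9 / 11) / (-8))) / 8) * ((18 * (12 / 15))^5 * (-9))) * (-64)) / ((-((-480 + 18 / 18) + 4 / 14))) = -3174.73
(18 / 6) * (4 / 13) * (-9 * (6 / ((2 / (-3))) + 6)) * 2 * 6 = 3888 / 13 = 299.08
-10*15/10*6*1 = -90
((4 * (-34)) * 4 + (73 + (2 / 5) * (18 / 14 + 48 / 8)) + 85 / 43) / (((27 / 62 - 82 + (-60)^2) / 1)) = -43492628 / 328305215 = -0.13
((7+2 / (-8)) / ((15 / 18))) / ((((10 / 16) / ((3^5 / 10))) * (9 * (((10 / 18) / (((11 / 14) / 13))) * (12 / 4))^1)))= 72171 / 56875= 1.27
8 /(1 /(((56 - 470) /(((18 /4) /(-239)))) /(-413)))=-175904 /413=-425.92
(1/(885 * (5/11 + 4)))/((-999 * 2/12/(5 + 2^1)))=-22/2062935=-0.00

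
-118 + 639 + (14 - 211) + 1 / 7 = 2269 / 7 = 324.14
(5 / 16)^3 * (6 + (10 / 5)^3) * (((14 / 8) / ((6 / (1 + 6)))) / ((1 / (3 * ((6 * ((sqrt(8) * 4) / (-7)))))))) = -18375 * sqrt(2) / 1024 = -25.38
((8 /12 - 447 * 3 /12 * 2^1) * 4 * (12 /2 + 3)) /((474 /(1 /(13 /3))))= -4011 /1027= -3.91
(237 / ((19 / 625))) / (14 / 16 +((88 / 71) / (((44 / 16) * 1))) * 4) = 28045000 / 9633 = 2911.35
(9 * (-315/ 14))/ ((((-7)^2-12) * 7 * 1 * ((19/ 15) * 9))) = -675/ 9842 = -0.07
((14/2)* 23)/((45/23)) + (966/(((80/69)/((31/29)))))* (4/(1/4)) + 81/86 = 1608637063/112230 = 14333.40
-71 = -71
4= 4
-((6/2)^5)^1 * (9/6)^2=-2187/4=-546.75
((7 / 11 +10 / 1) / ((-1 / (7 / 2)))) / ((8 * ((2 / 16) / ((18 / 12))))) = -2457 / 44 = -55.84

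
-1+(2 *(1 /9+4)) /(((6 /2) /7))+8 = 707 /27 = 26.19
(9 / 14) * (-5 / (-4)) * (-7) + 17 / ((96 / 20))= -25 / 12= -2.08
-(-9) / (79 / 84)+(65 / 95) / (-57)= 817721 / 85557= 9.56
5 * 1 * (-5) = -25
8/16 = 1/2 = 0.50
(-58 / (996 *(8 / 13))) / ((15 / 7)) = -2639 / 59760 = -0.04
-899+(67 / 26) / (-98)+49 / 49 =-898.03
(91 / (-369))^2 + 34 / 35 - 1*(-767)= 3660161354 / 4765635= 768.03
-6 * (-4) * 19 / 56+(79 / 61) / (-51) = 8.12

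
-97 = -97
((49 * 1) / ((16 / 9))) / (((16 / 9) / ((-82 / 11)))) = -162729 / 1408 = -115.57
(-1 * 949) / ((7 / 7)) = -949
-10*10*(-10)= 1000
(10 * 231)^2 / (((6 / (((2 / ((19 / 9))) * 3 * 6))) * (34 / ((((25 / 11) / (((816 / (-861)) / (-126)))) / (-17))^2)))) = 60822920841046875 / 431636528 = 140912357.73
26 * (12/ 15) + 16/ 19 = 2056/ 95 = 21.64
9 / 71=0.13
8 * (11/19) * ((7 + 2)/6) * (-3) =-396/19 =-20.84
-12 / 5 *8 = -96 / 5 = -19.20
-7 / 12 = -0.58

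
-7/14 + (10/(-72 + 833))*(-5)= -861/1522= -0.57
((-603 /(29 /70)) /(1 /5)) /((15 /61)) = -858270 /29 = -29595.52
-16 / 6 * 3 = -8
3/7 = 0.43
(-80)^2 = 6400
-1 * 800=-800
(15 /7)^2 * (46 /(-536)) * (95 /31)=-491625 /407092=-1.21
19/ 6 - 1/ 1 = 13/ 6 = 2.17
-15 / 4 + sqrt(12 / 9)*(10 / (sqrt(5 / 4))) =6.58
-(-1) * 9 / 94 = 9 / 94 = 0.10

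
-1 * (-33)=33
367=367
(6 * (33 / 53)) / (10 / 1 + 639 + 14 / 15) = 2970 / 516697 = 0.01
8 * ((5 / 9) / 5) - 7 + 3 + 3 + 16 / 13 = 131 / 117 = 1.12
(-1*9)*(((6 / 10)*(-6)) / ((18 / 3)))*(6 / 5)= 162 / 25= 6.48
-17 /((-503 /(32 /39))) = 544 /19617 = 0.03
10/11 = 0.91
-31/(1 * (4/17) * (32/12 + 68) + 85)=-1581/5183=-0.31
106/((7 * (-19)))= -106/133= -0.80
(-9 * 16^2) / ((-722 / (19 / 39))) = 384 / 247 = 1.55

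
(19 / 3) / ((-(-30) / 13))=247 / 90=2.74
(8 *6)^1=48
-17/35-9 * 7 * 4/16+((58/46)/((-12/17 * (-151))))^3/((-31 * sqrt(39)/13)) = -2273/140-119823157 * sqrt(39)/6731952401631168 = -16.24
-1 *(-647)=647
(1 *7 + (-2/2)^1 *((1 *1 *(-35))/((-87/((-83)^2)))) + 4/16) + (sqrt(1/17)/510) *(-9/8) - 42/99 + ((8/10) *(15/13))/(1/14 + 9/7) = -2613340853/945516 - 3 *sqrt(17)/23120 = -2763.93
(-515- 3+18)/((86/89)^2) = -535.49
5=5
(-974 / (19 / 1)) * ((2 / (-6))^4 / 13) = -974 / 20007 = -0.05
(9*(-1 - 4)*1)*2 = -90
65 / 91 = 5 / 7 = 0.71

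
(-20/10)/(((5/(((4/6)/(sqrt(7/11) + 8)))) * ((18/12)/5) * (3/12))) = -2816/6273 + 32 * sqrt(77)/6273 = -0.40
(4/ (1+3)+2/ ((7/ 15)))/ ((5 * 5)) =37/ 175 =0.21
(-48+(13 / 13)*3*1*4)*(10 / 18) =-20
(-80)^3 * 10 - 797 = -5120797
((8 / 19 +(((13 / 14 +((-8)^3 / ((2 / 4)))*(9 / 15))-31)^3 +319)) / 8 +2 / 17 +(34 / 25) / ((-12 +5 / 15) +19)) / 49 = -326211908289510561 / 477722168000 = -682848.59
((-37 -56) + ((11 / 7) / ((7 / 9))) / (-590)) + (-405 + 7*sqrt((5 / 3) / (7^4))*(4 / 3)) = -14397279 / 28910 + 4*sqrt(15) / 63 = -497.76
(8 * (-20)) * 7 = -1120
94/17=5.53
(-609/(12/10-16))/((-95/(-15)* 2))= 9135/2812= 3.25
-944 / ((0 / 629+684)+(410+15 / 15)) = -944 / 1095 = -0.86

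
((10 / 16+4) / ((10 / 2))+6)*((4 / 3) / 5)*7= 1939 / 150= 12.93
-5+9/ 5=-16/ 5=-3.20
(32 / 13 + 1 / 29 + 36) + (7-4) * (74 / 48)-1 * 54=-10.88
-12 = -12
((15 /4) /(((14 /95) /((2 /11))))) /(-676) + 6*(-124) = -154908177 /208208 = -744.01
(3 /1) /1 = 3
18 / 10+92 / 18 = 311 / 45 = 6.91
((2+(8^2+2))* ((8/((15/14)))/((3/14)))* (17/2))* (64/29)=58003456/1305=44447.09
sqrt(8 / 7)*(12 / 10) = 12*sqrt(14) / 35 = 1.28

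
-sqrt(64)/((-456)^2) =-1/25992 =-0.00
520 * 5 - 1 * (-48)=2648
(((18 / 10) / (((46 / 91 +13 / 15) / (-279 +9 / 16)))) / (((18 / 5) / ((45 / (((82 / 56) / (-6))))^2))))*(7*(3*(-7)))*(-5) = -7982911442756250 / 3148513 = -2535454496.38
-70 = -70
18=18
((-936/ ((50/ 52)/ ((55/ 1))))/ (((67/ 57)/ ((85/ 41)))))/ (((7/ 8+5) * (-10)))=1037589696/ 645545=1607.31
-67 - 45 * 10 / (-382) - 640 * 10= -1234972 / 191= -6465.82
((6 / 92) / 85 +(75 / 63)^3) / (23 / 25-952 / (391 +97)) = -18642067565 / 11384584344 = -1.64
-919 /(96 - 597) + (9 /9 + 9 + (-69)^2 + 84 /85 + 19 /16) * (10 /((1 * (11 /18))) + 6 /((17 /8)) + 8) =4133669475169 /31853580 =129770.95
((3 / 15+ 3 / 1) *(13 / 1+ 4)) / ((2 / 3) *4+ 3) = 48 / 5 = 9.60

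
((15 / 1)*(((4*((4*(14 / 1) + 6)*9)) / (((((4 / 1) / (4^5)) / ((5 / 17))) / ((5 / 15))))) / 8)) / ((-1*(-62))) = 28800 / 17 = 1694.12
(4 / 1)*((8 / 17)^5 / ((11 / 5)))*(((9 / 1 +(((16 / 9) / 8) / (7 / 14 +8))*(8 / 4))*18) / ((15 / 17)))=363069440 / 46855281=7.75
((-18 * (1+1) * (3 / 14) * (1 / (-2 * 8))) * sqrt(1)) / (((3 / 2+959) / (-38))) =-0.02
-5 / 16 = -0.31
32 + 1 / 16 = 513 / 16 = 32.06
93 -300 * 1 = -207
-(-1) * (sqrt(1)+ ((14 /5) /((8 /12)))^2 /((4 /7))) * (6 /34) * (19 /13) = 181659 /22100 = 8.22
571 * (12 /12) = 571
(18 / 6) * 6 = 18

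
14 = 14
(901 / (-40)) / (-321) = 901 / 12840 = 0.07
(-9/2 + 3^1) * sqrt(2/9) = -sqrt(2)/2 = -0.71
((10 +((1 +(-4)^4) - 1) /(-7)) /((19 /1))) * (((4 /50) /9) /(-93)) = 4 /29925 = 0.00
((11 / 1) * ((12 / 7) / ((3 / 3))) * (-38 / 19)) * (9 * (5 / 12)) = -990 / 7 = -141.43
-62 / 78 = -31 / 39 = -0.79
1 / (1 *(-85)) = -1 / 85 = -0.01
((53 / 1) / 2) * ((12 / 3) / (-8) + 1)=53 / 4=13.25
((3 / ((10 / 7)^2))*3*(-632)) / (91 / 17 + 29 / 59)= -11647839 / 24425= -476.88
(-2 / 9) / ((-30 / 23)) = 23 / 135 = 0.17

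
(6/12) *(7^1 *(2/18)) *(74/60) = 259/540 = 0.48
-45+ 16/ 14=-307/ 7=-43.86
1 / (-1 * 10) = -1 / 10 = -0.10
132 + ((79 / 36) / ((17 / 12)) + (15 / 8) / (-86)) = 133.53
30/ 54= 5/ 9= 0.56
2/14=1/7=0.14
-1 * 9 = -9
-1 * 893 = -893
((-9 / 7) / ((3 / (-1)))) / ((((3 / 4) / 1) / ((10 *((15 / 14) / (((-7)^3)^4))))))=300 / 678223072849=0.00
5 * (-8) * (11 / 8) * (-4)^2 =-880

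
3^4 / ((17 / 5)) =405 / 17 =23.82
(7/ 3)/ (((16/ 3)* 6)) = 0.07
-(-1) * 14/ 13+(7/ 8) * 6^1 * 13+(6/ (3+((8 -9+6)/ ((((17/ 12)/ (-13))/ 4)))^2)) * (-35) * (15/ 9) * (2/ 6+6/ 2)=105234314605/ 1518701652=69.29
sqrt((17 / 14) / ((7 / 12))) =sqrt(102) / 7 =1.44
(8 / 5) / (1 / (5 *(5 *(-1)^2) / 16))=5 / 2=2.50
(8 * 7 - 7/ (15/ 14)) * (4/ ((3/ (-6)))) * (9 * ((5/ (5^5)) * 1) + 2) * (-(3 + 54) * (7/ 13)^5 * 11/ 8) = 3281452496014/ 1160290625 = 2828.13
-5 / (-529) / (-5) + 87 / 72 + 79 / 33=167605 / 46552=3.60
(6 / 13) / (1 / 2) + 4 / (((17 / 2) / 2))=412 / 221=1.86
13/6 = 2.17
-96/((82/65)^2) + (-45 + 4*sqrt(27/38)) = -177045/1681 + 6*sqrt(114)/19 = -101.95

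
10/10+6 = 7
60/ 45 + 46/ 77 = 1.93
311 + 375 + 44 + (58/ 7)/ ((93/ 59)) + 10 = 485162/ 651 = 745.26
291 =291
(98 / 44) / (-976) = -49 / 21472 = -0.00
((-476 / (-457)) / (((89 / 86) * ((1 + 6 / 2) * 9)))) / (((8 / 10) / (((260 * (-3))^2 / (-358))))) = -432386500 / 7280467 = -59.39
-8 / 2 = -4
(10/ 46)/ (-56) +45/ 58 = 28835/ 37352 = 0.77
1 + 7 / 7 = 2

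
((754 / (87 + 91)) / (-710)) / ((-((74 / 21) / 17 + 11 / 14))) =134589 / 22400855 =0.01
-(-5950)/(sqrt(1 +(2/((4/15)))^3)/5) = 3500 * sqrt(6766)/199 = 1446.71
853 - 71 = 782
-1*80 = -80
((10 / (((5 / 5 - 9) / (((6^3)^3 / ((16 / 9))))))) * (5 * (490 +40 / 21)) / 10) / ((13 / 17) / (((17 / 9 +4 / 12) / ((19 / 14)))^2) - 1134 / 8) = 28676410560000 / 2327707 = 12319596.31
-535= -535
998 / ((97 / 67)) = 66866 / 97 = 689.34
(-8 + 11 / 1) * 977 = 2931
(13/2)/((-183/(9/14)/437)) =-17043/1708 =-9.98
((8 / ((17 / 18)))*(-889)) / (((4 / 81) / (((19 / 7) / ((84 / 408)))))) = -14072616 / 7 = -2010373.71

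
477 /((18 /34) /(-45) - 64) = -40545 /5441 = -7.45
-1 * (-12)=12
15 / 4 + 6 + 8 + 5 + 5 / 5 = 23.75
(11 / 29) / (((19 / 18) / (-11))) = -3.95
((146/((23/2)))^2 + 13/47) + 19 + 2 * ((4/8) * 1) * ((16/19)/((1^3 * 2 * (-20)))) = 426185064/2361985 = 180.44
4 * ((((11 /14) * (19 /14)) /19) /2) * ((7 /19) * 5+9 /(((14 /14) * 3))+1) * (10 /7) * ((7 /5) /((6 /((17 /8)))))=6919 /14896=0.46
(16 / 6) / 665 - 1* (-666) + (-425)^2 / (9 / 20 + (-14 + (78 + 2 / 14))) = 62463797654 / 18040785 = 3462.37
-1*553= -553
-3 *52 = -156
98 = 98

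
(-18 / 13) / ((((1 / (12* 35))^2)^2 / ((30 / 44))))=-4200789600000 / 143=-29376151048.95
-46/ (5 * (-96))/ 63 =23/ 15120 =0.00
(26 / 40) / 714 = 13 / 14280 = 0.00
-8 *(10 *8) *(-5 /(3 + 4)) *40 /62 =64000 /217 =294.93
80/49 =1.63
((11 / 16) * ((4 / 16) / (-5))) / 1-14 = -4491 / 320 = -14.03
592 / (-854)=-296 / 427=-0.69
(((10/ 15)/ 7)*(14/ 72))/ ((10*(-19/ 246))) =-41/ 1710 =-0.02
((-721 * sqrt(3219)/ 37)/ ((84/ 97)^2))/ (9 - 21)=969127 * sqrt(3219)/ 447552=122.86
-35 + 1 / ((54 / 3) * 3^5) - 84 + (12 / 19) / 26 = -128538491 / 1080378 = -118.98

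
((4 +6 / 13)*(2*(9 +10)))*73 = 160892 / 13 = 12376.31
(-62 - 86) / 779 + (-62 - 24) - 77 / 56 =-545705 / 6232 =-87.56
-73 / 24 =-3.04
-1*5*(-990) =4950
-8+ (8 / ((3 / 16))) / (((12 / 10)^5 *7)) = -28324 / 5103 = -5.55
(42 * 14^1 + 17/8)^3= 105220897361/512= 205509565.16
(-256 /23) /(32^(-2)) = -11397.57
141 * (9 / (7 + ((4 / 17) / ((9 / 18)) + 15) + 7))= 7191 / 167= 43.06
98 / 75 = 1.31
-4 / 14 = -2 / 7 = -0.29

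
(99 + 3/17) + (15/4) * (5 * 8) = 4236/17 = 249.18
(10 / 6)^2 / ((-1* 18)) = -25 / 162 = -0.15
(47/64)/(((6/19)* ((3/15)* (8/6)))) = 4465/512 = 8.72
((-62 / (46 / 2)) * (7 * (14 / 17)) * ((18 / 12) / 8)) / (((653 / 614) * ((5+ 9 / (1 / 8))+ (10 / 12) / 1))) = -4196997 / 119235841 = -0.04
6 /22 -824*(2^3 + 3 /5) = -389737 /55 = -7086.13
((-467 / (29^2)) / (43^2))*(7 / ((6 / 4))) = -0.00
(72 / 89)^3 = 0.53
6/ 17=0.35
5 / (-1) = -5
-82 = -82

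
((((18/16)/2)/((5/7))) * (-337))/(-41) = 21231/3280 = 6.47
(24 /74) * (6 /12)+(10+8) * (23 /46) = 9.16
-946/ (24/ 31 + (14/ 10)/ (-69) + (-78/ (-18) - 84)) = 1686245/ 140662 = 11.99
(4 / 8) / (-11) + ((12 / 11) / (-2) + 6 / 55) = -0.48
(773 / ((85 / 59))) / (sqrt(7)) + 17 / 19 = 17 / 19 + 45607* sqrt(7) / 595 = 203.69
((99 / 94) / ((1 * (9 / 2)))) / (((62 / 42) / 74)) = 17094 / 1457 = 11.73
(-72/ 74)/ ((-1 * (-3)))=-0.32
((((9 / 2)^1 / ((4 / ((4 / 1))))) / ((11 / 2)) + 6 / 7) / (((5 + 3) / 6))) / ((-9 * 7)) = -43 / 2156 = -0.02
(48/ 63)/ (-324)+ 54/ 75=30518/ 42525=0.72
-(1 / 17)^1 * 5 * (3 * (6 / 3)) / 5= -6 / 17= -0.35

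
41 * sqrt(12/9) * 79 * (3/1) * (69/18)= 74497 * sqrt(3)/3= 43010.86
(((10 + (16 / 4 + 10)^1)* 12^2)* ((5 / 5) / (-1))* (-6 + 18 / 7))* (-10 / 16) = -7405.71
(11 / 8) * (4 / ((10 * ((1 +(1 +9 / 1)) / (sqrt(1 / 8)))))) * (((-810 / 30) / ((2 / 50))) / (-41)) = 135 * sqrt(2) / 656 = 0.29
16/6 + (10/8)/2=79/24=3.29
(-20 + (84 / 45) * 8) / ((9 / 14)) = -1064 / 135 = -7.88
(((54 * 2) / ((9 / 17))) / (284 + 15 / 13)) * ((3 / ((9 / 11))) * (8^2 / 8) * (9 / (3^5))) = 7072 / 9099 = 0.78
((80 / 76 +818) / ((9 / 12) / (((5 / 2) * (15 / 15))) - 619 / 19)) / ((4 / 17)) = -661385 / 6133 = -107.84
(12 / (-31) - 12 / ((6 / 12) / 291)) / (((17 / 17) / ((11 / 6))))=-396946 / 31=-12804.71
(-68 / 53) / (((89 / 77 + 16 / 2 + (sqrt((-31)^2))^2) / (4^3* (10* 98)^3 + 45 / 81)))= -34616766289490 / 434547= -79661731.16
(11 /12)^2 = 0.84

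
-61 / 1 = -61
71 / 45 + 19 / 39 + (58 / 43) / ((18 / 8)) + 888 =890.66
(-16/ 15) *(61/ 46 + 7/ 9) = -6968/ 3105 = -2.24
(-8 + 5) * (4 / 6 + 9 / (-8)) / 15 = 11 / 120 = 0.09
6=6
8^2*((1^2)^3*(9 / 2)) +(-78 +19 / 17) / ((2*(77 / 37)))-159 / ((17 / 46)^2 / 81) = -4184806831 / 44506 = -94027.93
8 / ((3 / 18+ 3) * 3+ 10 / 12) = 24 / 31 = 0.77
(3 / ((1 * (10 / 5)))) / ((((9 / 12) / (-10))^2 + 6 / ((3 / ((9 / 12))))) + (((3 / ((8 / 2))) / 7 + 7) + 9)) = 16800 / 197263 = 0.09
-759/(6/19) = -4807/2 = -2403.50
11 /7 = 1.57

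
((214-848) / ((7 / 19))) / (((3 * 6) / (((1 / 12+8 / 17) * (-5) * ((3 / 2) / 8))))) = 3402995 / 68544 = 49.65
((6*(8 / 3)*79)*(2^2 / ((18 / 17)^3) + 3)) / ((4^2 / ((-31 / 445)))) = -22743863 / 648810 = -35.05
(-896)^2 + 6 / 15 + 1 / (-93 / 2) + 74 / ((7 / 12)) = 802943.24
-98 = -98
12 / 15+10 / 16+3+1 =217 / 40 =5.42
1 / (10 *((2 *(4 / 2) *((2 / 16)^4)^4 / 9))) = 316659348799488 / 5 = 63331869759897.60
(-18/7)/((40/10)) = -9/14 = -0.64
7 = 7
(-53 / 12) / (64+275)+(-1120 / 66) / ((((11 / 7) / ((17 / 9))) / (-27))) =271085107 / 492228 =550.73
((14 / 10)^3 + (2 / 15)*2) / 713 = 1129 / 267375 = 0.00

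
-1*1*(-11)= 11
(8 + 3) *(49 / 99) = 49 / 9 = 5.44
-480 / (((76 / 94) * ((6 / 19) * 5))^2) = -4418 / 15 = -294.53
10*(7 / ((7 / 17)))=170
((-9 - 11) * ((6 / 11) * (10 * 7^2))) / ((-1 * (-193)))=-58800 / 2123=-27.70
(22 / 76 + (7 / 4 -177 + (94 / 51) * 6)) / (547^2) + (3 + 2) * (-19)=-36725124421 / 386578028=-95.00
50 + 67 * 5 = 385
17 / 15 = 1.13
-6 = -6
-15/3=-5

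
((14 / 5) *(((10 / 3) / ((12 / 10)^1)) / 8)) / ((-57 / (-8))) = 70 / 513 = 0.14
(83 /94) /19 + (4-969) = -964.95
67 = 67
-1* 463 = -463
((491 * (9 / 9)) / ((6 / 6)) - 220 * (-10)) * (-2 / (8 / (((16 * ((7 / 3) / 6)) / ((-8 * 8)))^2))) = -14651 / 2304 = -6.36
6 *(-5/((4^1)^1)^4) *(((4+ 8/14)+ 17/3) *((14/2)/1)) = -1075/128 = -8.40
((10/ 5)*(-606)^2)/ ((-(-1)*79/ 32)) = 23503104/ 79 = 297507.65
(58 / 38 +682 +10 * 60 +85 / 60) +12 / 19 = 293111 / 228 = 1285.57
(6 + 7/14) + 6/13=181/26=6.96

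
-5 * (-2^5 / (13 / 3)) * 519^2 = 9945636.92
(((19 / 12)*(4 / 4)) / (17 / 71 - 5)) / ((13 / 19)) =-0.49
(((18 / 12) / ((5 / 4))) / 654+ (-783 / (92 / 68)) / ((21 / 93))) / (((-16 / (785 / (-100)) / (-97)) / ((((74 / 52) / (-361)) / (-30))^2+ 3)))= 1958265131836816245299 / 5351587555860000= 365922.28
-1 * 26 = -26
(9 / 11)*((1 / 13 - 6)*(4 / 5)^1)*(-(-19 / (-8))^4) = 8210223 / 66560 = 123.35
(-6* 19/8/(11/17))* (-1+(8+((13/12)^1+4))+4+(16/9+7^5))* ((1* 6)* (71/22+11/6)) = -32671793995/2904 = -11250617.77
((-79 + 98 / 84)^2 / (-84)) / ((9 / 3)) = -218089 / 9072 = -24.04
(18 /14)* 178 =1602 /7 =228.86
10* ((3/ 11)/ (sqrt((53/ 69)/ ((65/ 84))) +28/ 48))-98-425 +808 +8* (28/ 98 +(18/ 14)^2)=8640* sqrt(554645)/ 1544851 +3223332625/ 10813957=302.24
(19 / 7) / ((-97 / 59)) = -1121 / 679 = -1.65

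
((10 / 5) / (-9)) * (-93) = 62 / 3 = 20.67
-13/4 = -3.25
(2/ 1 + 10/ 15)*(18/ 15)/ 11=16/ 55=0.29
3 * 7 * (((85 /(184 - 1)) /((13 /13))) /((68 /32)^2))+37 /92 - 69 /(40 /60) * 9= -88624377 /95404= -928.94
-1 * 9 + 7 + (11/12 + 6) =59/12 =4.92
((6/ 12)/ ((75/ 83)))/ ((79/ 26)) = 1079/ 5925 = 0.18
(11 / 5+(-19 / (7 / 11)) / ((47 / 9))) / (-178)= 2893 / 146405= 0.02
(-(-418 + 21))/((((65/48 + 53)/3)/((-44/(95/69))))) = -173562048/247855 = -700.26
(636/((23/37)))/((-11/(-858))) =1835496/23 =79804.17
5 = 5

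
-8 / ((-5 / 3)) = 24 / 5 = 4.80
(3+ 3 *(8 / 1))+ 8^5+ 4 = 32799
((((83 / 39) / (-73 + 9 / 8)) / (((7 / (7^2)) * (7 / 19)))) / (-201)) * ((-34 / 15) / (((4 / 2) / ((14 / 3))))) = -3002608 / 202834125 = -0.01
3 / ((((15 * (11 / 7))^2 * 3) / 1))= 0.00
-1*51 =-51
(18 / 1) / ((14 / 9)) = 81 / 7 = 11.57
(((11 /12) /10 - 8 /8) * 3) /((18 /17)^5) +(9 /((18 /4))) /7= -932185451 /529079040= -1.76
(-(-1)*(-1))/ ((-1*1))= 1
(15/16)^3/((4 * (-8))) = -3375/131072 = -0.03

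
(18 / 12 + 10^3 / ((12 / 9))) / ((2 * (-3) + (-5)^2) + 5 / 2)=1503 / 43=34.95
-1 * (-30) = 30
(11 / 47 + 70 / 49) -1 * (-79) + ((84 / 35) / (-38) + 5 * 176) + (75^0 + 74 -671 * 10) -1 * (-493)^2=-7773849884 / 31255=-248723.40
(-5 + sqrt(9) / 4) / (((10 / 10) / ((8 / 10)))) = -17 / 5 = -3.40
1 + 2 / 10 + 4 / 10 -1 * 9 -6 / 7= -289 / 35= -8.26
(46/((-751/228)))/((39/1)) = -3496/9763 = -0.36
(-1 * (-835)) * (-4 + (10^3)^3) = 834999996660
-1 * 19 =-19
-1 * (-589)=589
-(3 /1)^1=-3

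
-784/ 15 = -52.27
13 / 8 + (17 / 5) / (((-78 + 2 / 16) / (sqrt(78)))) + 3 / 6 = 1.74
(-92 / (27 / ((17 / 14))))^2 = 611524 / 35721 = 17.12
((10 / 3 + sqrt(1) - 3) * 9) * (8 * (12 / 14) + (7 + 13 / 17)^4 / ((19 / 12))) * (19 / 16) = 19183662252 / 584647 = 32812.38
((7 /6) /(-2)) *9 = -21 /4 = -5.25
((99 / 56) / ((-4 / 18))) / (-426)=297 / 15904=0.02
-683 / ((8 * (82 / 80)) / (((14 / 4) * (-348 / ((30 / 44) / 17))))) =103709452 / 41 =2529498.83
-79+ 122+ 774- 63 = 754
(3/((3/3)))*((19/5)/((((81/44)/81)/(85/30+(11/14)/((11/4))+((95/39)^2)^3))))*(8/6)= 141803.34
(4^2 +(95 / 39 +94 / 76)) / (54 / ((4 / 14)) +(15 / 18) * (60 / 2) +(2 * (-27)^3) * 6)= -29155 / 349725324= -0.00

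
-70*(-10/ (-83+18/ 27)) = -2100/ 247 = -8.50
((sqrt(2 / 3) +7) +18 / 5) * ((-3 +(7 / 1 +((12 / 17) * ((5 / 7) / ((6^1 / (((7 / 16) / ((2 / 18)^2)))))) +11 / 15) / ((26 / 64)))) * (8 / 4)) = 87088 * sqrt(6) / 9945 +4615664 / 16575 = 299.92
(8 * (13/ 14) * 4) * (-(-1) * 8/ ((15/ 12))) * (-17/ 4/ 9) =-28288/ 315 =-89.80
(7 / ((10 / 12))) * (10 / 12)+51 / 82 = 625 / 82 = 7.62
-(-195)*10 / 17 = 1950 / 17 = 114.71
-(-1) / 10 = 1 / 10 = 0.10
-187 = -187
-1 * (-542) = 542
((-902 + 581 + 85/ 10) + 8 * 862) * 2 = 13167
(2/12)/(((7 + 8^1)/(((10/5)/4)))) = 1/180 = 0.01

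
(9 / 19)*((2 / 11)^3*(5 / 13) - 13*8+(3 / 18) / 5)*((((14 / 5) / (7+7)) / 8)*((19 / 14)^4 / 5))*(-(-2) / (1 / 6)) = -475918292781 / 47479432000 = -10.02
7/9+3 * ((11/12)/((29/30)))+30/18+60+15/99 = 65.44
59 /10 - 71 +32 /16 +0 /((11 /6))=-631 /10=-63.10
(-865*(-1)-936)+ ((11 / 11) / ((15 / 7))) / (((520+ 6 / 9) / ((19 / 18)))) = -9981047 / 140580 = -71.00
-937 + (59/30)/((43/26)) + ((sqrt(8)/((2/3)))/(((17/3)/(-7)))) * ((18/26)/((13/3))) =-936.65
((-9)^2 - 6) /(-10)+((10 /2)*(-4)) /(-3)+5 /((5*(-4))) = -13 /12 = -1.08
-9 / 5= -1.80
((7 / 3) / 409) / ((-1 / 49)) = -343 / 1227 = -0.28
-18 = -18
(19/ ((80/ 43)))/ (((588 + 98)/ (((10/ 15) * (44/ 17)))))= 8987/ 349860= 0.03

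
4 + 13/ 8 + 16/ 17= 6.57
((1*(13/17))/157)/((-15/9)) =-39/13345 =-0.00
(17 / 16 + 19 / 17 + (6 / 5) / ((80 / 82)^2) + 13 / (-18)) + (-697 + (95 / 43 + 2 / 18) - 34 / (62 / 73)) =-597157099943 / 815796000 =-731.99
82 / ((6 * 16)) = 41 / 48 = 0.85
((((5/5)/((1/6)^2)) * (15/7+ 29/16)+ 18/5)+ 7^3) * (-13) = -889967/140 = -6356.91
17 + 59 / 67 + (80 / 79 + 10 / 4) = 226469 / 10586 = 21.39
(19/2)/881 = 19/1762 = 0.01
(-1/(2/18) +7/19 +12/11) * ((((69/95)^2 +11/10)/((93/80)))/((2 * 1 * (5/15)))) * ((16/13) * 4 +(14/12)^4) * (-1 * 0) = 0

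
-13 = -13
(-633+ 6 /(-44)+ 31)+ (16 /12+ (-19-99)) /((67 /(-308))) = -291047 /4422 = -65.82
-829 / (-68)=12.19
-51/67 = -0.76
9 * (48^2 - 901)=12627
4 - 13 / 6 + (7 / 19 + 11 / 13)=4517 / 1482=3.05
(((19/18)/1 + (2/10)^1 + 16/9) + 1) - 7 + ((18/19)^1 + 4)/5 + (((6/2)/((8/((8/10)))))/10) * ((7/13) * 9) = -135737/74100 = -1.83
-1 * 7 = -7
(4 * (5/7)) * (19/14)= 190/49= 3.88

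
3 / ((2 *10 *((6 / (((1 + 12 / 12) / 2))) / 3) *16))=3 / 640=0.00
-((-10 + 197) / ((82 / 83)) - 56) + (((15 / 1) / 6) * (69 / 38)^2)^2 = -22343103663 / 341962304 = -65.34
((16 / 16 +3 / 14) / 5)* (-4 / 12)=-0.08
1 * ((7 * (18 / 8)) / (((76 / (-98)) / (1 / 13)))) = -3087 / 1976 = -1.56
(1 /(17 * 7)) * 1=1 /119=0.01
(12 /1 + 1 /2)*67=1675 /2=837.50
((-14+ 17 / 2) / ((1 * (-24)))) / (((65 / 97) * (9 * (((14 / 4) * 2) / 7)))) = 1067 / 28080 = 0.04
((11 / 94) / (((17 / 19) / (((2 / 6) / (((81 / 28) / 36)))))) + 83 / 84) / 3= 924565 / 1812132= 0.51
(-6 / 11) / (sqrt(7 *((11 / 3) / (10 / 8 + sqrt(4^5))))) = -3 *sqrt(627) / 121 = -0.62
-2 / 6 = -1 / 3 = -0.33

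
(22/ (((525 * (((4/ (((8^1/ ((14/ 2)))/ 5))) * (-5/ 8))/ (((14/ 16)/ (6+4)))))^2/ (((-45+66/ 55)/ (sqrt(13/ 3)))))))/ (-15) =1606 * sqrt(39)/ 1399658203125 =0.00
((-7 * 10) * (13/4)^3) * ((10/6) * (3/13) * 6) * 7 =-621075/16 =-38817.19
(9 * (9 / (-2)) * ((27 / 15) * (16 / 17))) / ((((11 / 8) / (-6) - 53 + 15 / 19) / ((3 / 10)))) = 7978176 / 20325625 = 0.39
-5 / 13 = -0.38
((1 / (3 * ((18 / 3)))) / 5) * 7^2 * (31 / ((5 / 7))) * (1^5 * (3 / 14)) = 1519 / 300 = 5.06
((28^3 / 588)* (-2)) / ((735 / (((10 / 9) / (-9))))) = 64 / 5103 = 0.01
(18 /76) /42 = 3 /532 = 0.01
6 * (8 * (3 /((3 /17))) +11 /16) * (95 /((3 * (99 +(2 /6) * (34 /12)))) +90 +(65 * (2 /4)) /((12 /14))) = 105167.51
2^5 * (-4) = -128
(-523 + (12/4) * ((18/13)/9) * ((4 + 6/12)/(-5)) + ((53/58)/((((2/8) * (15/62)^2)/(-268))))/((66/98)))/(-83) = 71025781654/232335675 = 305.70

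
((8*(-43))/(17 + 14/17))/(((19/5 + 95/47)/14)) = -46.42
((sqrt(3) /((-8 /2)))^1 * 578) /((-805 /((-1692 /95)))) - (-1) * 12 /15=4 /5 - 244494 * sqrt(3) /76475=-4.74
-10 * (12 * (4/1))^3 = -1105920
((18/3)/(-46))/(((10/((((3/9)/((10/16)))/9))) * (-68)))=1/87975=0.00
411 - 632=-221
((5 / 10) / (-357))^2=1 / 509796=0.00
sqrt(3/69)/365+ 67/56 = sqrt(23)/8395+ 67/56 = 1.20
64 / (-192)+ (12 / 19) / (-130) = -1253 / 3705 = -0.34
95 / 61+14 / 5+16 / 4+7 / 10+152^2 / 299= 3149083 / 36478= 86.33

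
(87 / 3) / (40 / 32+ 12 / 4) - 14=-122 / 17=-7.18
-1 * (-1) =1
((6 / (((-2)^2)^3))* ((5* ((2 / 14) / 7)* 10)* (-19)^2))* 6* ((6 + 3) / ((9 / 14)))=81225 / 28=2900.89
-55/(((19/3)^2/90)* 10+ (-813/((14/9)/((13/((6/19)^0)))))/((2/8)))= 0.00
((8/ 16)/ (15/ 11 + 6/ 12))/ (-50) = -11/ 2050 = -0.01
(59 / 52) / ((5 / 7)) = 413 / 260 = 1.59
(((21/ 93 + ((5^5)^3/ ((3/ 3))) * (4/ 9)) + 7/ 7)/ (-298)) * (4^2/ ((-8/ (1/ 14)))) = 6502093.99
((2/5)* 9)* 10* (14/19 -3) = -1548/19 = -81.47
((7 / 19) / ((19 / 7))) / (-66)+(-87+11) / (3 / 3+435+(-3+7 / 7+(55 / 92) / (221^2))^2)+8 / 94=-7373003271599896943 / 82216882023220947390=-0.09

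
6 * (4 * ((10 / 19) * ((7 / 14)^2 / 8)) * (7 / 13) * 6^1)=315 / 247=1.28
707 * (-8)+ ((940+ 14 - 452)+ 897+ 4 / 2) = -4255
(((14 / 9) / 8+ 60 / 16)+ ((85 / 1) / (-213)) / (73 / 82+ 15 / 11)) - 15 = -29184277 / 2598174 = -11.23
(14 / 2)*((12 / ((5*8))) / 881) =21 / 8810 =0.00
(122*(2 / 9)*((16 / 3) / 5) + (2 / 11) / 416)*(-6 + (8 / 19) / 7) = -705666473 / 4108104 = -171.77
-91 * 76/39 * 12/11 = -2128/11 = -193.45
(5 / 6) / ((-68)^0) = 5 / 6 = 0.83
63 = 63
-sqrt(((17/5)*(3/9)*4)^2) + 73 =1027/15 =68.47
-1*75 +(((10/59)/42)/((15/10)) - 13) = -88.00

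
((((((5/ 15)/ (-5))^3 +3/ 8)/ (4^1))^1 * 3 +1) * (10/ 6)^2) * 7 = 322819/ 12960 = 24.91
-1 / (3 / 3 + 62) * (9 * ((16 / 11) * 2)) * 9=-288 / 77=-3.74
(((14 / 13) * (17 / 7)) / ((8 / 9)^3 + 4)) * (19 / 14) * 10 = 1177335 / 155974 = 7.55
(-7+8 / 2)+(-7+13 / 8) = -67 / 8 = -8.38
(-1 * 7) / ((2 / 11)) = -38.50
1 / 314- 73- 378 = -141613 / 314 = -451.00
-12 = -12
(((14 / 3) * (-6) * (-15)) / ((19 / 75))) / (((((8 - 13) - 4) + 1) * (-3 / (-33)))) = -86625 / 38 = -2279.61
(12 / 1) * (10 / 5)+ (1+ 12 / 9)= 79 / 3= 26.33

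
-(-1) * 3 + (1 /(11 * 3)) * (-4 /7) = 689 /231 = 2.98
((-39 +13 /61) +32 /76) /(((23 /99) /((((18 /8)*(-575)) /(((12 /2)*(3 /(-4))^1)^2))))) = 10550.60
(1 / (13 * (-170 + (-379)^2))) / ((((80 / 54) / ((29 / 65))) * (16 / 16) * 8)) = 783 / 38794558400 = 0.00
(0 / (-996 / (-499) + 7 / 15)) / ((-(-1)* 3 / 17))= 0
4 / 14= 2 / 7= 0.29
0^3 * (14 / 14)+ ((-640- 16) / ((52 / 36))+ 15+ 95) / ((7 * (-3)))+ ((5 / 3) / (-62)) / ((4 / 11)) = 16.31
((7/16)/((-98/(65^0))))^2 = 1/50176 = 0.00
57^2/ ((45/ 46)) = 16606/ 5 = 3321.20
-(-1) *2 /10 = 1 /5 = 0.20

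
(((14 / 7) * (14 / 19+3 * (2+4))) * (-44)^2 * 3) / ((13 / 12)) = 49623552 / 247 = 200905.07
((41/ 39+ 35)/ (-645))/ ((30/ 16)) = -11248/ 377325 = -0.03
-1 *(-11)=11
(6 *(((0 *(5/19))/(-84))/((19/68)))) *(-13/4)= 0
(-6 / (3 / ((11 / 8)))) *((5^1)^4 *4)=-6875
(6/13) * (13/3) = 2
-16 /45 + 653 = 29369 /45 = 652.64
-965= -965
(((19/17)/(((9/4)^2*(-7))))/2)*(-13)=1976/9639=0.21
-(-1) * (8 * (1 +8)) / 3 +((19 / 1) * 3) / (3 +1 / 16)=2088 / 49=42.61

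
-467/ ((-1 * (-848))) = -467/ 848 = -0.55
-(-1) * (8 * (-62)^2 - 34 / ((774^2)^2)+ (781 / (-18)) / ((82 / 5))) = 226231828063944629 / 7357287102408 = 30749.35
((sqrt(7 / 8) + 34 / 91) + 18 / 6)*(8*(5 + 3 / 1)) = 275.78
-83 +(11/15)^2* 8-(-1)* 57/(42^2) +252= 7644053/44100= 173.33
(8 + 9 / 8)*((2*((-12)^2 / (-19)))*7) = -18396 / 19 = -968.21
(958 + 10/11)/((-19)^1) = -10548/209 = -50.47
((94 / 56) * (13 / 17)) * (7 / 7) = 611 / 476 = 1.28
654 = 654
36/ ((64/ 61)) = 549/ 16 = 34.31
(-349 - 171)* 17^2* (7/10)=-105196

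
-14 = -14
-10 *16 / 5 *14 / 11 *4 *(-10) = 17920 / 11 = 1629.09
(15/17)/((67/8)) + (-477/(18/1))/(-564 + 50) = 183727/1170892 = 0.16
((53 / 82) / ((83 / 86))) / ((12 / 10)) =11395 / 20418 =0.56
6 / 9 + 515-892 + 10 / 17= -19163 / 51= -375.75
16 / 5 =3.20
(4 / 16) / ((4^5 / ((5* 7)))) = 35 / 4096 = 0.01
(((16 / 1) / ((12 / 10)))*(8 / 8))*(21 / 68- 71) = -48070 / 51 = -942.55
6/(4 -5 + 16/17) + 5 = -97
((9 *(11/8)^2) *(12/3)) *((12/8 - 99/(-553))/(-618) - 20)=-1361.43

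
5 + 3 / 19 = 98 / 19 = 5.16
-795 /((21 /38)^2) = -382660 /147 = -2603.13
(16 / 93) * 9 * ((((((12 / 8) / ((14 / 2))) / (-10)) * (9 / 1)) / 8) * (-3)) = 243 / 2170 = 0.11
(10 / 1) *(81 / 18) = 45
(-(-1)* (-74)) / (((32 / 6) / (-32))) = 444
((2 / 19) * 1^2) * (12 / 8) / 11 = 3 / 209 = 0.01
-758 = -758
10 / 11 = 0.91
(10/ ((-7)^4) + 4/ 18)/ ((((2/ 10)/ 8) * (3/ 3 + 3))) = 48920/ 21609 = 2.26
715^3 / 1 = 365525875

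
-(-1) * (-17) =-17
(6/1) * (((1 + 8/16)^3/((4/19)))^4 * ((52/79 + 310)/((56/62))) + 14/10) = 56455252765161513/414187520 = 136303606.55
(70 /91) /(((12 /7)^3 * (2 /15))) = 8575 /7488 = 1.15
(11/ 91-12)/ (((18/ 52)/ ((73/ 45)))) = -157826/ 2835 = -55.67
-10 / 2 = -5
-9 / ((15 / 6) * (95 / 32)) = -576 / 475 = -1.21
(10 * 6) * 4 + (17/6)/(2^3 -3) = 7217/30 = 240.57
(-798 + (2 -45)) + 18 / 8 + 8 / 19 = -63713 / 76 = -838.33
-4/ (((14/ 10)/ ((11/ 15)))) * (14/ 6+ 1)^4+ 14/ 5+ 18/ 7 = -2154316/ 8505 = -253.30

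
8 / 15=0.53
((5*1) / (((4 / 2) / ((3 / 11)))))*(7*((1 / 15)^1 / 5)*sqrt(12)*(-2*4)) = -56*sqrt(3) / 55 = -1.76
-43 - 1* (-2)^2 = -47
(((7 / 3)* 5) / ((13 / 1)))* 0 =0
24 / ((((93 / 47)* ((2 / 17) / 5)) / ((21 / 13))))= 335580 / 403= 832.70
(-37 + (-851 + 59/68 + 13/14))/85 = -421833/40460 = -10.43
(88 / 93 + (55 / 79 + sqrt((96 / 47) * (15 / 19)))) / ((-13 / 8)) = -96536 / 95511 -96 * sqrt(8930) / 11609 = -1.79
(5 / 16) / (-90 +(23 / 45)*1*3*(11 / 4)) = -75 / 20588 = -0.00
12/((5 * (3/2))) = 8/5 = 1.60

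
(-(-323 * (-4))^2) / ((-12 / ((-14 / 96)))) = -730303 / 36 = -20286.19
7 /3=2.33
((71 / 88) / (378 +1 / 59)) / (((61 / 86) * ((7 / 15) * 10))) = 540381 / 838057528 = 0.00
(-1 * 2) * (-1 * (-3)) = -6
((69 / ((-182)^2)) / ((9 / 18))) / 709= 0.00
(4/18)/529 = 2/4761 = 0.00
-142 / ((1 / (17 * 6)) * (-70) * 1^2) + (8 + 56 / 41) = 310362 / 1435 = 216.28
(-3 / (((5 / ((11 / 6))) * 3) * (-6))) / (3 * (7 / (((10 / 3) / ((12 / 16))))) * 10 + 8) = 11 / 9945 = 0.00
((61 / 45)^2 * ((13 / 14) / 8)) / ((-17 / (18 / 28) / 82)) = -1983293 / 2998800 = -0.66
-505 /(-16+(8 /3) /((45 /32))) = 68175 /1904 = 35.81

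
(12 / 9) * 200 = 800 / 3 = 266.67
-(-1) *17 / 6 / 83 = 17 / 498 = 0.03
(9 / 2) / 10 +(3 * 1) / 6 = 19 / 20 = 0.95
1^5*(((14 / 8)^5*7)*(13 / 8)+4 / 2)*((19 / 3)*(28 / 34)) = 205594193 / 208896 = 984.19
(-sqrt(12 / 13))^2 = 0.92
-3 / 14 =-0.21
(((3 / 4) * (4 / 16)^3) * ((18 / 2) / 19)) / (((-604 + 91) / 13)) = -13 / 92416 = -0.00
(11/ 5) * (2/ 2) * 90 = 198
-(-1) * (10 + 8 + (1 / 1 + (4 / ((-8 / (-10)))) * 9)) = 64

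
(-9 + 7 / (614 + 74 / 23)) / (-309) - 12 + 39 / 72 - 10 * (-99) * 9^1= 11152614323 / 1253304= 8898.57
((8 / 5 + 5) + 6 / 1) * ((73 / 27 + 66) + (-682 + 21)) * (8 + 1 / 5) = -4589704 / 75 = -61196.05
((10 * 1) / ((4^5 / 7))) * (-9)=-315 / 512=-0.62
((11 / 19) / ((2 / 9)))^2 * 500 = 1225125 / 361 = 3393.70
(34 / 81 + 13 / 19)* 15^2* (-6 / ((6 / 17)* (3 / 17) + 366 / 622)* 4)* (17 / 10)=-10383900628 / 666729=-15574.39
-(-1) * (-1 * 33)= -33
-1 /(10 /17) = -17 /10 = -1.70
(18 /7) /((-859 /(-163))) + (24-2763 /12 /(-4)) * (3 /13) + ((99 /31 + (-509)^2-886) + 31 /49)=70081116928663 /271402768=258218.14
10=10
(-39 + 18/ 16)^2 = 91809/ 64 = 1434.52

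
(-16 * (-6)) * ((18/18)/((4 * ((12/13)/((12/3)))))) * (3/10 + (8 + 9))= 8996/5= 1799.20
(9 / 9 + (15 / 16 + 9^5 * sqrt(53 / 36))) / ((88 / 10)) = 155 / 704 + 98415 * sqrt(53) / 88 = 8141.95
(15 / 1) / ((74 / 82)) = 615 / 37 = 16.62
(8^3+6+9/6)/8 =1039/16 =64.94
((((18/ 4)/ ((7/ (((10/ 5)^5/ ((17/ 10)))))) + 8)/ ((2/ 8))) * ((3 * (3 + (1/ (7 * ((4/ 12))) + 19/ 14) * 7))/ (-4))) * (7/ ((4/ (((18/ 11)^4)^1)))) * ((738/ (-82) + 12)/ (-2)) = 4378601448/ 248897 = 17592.02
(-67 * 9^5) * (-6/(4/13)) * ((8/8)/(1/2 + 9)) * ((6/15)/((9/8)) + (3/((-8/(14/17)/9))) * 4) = -141145671069/1615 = -87396700.35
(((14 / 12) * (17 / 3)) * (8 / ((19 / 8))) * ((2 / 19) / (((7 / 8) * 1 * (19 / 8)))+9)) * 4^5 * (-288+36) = -356731977728 / 6859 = -52009327.56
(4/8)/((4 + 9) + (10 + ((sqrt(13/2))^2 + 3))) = 1/65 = 0.02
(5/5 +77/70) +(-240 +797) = 5591/10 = 559.10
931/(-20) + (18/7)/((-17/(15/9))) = -111389/2380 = -46.80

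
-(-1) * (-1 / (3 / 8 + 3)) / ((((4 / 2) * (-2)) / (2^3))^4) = -128 / 27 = -4.74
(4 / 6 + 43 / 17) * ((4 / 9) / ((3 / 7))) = 4564 / 1377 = 3.31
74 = 74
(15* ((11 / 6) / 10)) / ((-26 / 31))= -3.28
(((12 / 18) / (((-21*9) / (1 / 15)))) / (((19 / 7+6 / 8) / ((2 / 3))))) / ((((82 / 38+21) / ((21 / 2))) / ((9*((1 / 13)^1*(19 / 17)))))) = -0.00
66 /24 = 11 /4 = 2.75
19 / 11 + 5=74 / 11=6.73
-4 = -4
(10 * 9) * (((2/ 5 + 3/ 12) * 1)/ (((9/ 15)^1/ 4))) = 390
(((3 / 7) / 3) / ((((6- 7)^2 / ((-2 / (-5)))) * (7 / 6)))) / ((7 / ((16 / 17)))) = 192 / 29155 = 0.01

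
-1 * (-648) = 648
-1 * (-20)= 20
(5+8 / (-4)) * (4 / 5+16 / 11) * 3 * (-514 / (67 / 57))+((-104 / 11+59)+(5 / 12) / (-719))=-280530750029 / 31794180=-8823.34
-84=-84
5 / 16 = 0.31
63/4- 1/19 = 1193/76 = 15.70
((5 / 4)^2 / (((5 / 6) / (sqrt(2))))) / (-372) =-5 * sqrt(2) / 992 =-0.01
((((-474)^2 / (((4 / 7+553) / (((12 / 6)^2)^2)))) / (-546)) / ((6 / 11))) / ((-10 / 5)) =549208 / 50375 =10.90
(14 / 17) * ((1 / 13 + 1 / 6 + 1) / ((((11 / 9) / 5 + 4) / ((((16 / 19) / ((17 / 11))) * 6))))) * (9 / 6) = 16133040 / 13634153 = 1.18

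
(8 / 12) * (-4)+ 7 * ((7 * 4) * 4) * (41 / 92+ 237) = 186154.72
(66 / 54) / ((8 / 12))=11 / 6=1.83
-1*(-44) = 44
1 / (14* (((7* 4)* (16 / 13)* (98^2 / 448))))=13 / 134456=0.00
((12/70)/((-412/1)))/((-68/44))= 33/122570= 0.00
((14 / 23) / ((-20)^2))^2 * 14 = 343 / 10580000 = 0.00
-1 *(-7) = 7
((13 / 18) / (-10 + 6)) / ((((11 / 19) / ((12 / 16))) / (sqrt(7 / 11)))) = -247 * sqrt(77) / 11616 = -0.19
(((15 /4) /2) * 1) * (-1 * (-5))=75 /8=9.38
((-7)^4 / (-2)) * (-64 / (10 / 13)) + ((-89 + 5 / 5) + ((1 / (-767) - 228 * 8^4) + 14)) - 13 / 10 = -6397406649 / 7670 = -834081.70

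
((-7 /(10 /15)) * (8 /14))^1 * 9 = -54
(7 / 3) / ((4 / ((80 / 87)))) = 140 / 261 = 0.54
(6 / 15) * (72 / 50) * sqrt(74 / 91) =72 * sqrt(6734) / 11375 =0.52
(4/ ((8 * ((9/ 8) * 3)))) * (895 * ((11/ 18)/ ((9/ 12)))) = 78760/ 729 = 108.04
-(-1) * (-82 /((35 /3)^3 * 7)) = -2214 /300125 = -0.01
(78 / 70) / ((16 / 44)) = 429 / 140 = 3.06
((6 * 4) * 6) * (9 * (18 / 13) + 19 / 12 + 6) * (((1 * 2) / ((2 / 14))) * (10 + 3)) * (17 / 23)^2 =151822104 / 529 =286998.31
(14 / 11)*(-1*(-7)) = 8.91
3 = 3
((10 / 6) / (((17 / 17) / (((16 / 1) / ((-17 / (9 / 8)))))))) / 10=-3 / 17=-0.18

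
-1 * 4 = -4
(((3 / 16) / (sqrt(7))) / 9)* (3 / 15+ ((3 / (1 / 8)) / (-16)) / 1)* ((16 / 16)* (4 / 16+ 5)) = -13* sqrt(7) / 640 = -0.05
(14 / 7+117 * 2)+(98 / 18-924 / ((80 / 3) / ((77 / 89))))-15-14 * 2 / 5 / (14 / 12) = 614099 / 3204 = 191.67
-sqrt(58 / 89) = -sqrt(5162) / 89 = -0.81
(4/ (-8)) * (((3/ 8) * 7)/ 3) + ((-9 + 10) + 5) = 89/ 16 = 5.56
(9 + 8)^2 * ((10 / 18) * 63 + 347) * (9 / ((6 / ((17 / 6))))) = 938383 / 2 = 469191.50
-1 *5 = -5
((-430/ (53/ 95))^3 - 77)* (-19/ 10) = 1295179186182051/ 1488770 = 869965935.76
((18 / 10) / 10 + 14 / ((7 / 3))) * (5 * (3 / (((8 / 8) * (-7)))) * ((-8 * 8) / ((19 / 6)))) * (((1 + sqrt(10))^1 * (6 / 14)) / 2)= 266976 / 4655 + 266976 * sqrt(10) / 4655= 238.72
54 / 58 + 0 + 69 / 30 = 937 / 290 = 3.23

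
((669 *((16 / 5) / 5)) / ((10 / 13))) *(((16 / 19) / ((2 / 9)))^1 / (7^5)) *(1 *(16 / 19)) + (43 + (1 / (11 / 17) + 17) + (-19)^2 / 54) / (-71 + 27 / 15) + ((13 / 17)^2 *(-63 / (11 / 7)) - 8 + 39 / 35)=-127811962539084373 / 4095199998256500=-31.21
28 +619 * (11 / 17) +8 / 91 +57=751250 / 1547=485.62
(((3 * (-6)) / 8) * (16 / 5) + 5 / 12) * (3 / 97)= -407 / 1940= -0.21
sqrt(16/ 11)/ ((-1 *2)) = -2 *sqrt(11)/ 11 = -0.60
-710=-710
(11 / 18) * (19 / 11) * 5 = 95 / 18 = 5.28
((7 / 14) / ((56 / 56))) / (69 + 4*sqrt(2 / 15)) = 1035 / 142766 - 2*sqrt(30) / 71383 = 0.01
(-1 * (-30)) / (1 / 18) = 540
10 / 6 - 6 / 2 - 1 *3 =-13 / 3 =-4.33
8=8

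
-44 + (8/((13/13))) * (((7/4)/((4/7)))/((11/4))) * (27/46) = -9809/253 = -38.77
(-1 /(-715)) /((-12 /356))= -89 /2145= -0.04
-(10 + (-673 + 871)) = -208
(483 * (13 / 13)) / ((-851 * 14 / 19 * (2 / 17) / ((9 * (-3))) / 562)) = 7351803 / 74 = 99348.69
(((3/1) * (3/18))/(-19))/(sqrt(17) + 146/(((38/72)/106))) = -278568/310400516359 + 19 * sqrt(17)/620801032718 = -0.00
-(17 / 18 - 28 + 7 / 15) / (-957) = -2393 / 86130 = -0.03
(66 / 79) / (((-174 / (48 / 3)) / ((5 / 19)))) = -0.02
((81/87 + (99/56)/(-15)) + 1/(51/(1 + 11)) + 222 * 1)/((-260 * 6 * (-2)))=30789611/430684800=0.07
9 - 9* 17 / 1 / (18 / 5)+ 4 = -59 / 2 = -29.50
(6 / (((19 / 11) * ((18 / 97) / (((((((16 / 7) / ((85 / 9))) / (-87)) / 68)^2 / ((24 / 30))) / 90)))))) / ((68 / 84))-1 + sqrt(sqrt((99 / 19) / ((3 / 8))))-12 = -11.07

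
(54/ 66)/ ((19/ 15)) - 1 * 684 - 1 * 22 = -147419/ 209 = -705.35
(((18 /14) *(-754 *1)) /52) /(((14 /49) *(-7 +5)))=261 /8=32.62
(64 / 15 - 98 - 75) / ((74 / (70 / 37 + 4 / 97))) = -8780039 / 1991895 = -4.41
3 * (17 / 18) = 17 / 6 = 2.83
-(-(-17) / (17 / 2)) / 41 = -2 / 41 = -0.05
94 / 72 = 47 / 36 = 1.31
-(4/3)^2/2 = -8/9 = -0.89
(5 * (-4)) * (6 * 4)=-480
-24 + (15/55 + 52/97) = -23.19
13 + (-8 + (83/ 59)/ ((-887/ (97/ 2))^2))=929168367/ 185677484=5.00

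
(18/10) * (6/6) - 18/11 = 9/55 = 0.16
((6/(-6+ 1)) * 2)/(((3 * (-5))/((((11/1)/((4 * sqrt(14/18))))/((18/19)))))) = 209 * sqrt(7)/1050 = 0.53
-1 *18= -18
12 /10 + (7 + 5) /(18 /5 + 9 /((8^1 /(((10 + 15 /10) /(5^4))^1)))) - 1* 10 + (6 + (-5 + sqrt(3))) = -270691 /60345 + sqrt(3) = -2.75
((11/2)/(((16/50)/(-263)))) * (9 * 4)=-650925/4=-162731.25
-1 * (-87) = 87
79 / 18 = 4.39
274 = 274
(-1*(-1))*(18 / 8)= 9 / 4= 2.25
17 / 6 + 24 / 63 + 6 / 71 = 3279 / 994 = 3.30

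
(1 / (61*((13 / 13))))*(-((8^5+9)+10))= -32787 / 61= -537.49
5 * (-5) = -25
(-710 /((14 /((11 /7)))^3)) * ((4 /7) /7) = -472505 /5764801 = -0.08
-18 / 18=-1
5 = 5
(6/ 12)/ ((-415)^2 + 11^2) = 1/ 344692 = 0.00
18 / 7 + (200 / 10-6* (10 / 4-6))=305 / 7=43.57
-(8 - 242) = 234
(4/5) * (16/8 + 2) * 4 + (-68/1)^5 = -7269667776/5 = -1453933555.20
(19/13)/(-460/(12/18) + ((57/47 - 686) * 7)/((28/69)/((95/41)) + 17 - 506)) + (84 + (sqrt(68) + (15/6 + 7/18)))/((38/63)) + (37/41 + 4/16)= 63 * sqrt(17)/19 + 602521675657109759/4149514815514380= 158.87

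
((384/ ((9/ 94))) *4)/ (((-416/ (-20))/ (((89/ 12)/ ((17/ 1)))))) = 336.49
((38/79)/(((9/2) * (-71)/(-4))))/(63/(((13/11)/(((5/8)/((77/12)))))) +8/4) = 7904/9439947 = 0.00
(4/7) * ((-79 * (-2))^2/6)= 49928/21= 2377.52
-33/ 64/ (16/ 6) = -99/ 512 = -0.19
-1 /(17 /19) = -19 /17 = -1.12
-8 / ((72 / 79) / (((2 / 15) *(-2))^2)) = -1264 / 2025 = -0.62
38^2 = 1444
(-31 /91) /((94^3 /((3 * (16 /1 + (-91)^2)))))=-771621 /75583144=-0.01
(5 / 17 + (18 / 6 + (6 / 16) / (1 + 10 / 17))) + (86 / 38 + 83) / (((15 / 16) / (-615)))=-1300687181 / 23256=-55929.10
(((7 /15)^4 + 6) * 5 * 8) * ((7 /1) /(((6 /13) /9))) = 111438964 /3375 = 33018.95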